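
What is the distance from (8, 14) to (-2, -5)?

d = sqrt((-10)^2 + (-19)^2) = sqrt(461)

sqrt(461)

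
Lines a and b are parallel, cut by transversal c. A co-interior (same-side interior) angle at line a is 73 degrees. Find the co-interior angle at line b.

Co-interior angles sum to 180: 180 - 73 = 107 degrees.

107 degrees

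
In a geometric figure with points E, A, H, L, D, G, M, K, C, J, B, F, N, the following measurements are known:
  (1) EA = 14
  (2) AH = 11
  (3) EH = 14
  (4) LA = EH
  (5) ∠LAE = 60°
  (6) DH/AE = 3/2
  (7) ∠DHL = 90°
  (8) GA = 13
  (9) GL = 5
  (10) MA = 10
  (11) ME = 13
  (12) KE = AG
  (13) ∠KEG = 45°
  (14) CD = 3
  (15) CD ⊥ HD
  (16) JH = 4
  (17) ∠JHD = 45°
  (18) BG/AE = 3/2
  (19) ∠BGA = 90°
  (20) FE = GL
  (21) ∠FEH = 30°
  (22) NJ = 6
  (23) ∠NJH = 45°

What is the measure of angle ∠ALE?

From the given relations: LA = EH = 14.
Step 1: By the law of cosines on triangle LAE: LE² = 14² + 14² − 2·14·14·cos(60°) = 196, so LE = 14.
Step 2: By the inverse law of cosines on triangle ALE: cos(∠ALE) = (14² + 14² − 14²) / (2·14·14) = 196/392 = 0.5, so ∠ALE = 60°.

Therefore, the measure of angle ∠ALE = 60°.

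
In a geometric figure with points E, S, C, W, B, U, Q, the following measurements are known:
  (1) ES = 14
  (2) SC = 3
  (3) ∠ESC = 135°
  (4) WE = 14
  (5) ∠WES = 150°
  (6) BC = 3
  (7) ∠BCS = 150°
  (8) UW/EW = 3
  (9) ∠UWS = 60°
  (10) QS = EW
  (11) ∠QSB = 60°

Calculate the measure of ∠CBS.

Step 1: By the law of cosines on triangle BCS: BS² = 3² + 3² − 2·3·3·cos(150°) = 33.59, so BS ≈ 5.8.
Step 2: By the inverse law of cosines on triangle CBS: cos(∠CBS) = (3² + 5.8² − 3²) / (2·3·5.8) = 33.59/34.77 = 0.9659, so ∠CBS = 15°.

Therefore, the measure of angle ∠CBS = 15°.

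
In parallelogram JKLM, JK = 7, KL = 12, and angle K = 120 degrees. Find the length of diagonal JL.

The diagonal of a parallelogram can be found by treating two adjacent sides and the diagonal as a triangle.
Applying the law of cosines with sides 7, 12 and included angle 120°:
d^2 = 49 + 144 - 168*cos(120°) = 277
d = sqrt(277)

sqrt(277)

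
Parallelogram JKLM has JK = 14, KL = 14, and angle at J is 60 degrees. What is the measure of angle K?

Consecutive angles are supplementary: angle K = 180 - 60 = 120 degrees.

120 degrees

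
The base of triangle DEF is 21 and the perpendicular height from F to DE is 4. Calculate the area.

Area = (1/2) * base * height
Area = (1/2) * 21 * 4
Area = 42

42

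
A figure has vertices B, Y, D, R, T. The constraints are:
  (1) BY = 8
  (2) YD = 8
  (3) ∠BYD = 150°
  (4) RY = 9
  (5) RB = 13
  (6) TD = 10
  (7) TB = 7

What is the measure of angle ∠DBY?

Step 1: By the law of cosines on triangle BYD: BD² = 8² + 8² − 2·8·8·cos(150°) = 238.85, so BD ≈ 15.45.
Step 2: By the inverse law of cosines on triangle DBY: cos(∠DBY) = (15.45² + 8² − 8²) / (2·15.45·8) = 238.85/247.28 = 0.9659, so ∠DBY = 15°.

Therefore, the measure of angle ∠DBY = 15°.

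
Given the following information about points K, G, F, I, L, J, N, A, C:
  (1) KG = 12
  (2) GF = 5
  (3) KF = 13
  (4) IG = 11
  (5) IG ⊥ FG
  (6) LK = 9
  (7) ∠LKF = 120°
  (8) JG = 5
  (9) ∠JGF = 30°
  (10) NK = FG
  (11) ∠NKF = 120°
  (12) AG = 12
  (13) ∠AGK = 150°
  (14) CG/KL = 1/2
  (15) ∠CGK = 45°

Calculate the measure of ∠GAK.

Step 1: By the law of cosines on triangle AGK: AK² = 12² + 12² − 2·12·12·cos(150°) = 537.42, so AK ≈ 23.18.
Step 2: By the inverse law of cosines on triangle GAK: cos(∠GAK) = (12² + 23.18² − 12²) / (2·12·23.18) = 537.42/556.37 = 0.9659, so ∠GAK = 15°.

Therefore, the measure of angle ∠GAK = 15°.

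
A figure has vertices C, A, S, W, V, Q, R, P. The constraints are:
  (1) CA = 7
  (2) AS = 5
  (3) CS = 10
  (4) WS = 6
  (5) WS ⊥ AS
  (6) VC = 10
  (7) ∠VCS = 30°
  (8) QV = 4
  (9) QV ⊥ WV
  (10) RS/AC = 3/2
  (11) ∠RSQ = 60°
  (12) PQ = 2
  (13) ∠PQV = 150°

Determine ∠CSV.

Step 1: By the law of cosines on triangle SCV: SV² = 10² + 10² − 2·10·10·cos(30°) = 26.79, so SV ≈ 5.18.
Step 2: By the inverse law of cosines on triangle CSV: cos(∠CSV) = (10² + 5.18² − 10²) / (2·10·5.18) = 26.79/103.53 = 0.2588, so ∠CSV = 75°.

Therefore, the measure of angle ∠CSV = 75°.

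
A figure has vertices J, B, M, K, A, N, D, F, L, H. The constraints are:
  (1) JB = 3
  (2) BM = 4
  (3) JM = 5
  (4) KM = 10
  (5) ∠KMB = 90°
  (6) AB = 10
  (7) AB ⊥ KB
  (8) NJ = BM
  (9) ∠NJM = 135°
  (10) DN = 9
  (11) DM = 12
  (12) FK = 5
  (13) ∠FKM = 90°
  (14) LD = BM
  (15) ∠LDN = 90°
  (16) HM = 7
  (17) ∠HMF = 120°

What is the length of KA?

Step 1: By the law of cosines on triangle BMK: BK² = 4² + 10² − 2·4·10·cos(90°) = 116, so BK = 2·√29.
Step 2: By the law of cosines on triangle KBA: KA² = (2·√29)² + 10² − 2·2·√29·10·cos(90°) = 216, so KA = 6·√6.

Therefore, the length of KA = 6·√6.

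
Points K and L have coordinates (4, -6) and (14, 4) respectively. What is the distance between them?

The horizontal distance is |14 - 4| = 10 and the vertical distance is |4 - -6| = 10.
By the Pythagorean theorem, d = sqrt(10^2 + 10^2) = sqrt(200) = 10*sqrt(2).

10*sqrt(2)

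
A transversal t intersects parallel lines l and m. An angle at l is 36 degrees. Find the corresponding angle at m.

Corresponding angles formed by parallel lines and a transversal are equal.
The given angle is 36 degrees.
The corresponding angle = 36 degrees.

36 degrees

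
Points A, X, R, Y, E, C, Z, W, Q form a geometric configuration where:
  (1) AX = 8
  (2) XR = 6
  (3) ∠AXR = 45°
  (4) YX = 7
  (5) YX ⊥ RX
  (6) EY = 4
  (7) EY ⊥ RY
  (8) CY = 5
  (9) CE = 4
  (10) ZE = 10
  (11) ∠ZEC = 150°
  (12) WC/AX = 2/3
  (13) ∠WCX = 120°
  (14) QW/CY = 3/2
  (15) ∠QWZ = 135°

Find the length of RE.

Step 1: By the law of cosines on triangle RXY: RY² = 6² + 7² − 2·6·7·cos(90°) = 85, so RY = √85.
Step 2: By the law of cosines on triangle RYE: RE² = √85² + 4² − 2·√85·4·cos(90°) = 101, so RE = √101.

Therefore, the length of RE = √101.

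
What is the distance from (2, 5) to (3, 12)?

d = sqrt((1)^2 + (7)^2) = sqrt(50) = 5*sqrt(2)

5*sqrt(2)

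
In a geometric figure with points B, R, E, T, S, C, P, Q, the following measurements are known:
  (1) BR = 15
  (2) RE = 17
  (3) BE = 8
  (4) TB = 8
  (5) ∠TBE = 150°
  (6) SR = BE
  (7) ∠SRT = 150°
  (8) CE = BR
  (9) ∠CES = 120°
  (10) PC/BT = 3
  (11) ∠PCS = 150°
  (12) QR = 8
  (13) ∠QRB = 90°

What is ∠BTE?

Step 1: By the law of cosines on triangle TBE: TE² = 8² + 8² − 2·8·8·cos(150°) = 238.85, so TE ≈ 15.45.
Step 2: By the inverse law of cosines on triangle BTE: cos(∠BTE) = (8² + 15.45² − 8²) / (2·8·15.45) = 238.85/247.28 = 0.9659, so ∠BTE = 15°.

Therefore, the measure of angle ∠BTE = 15°.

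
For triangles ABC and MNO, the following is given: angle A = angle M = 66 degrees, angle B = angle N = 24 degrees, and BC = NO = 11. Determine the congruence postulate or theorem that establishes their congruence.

Consider the given information: angle A = angle M = 66 degrees, angle B = angle N = 24 degrees, and BC = NO = 11
This is not SSS or ASA: SSS requires all three pairs of sides, but we don't have that. ASA requires two angles and the side between them.
The correct criterion is AAS. Two pairs of corresponding angles and a non-included side are equal (Angle-Angle-Side).

AAS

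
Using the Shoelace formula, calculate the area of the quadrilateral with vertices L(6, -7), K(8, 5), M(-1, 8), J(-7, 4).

Using the Shoelace formula for a quadrilateral (vertices in order):
Area = (1/2)|sum of (x_i * y_(i+1) - x_(i+1) * y_i)|
Terms: (6*5 - 8*-7) = 86, (8*8 - -1*5) = 69, (-1*4 - -7*8) = 52, (-7*-7 - 6*4) = 25
Sum = 232
Area = (1/2)(232) = 116

116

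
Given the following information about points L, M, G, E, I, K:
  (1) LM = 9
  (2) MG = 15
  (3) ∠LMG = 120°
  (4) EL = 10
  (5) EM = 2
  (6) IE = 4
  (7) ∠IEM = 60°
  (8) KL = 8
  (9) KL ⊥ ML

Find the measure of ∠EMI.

Step 1: By the law of cosines on triangle MEI: MI² = 2² + 4² − 2·2·4·cos(60°) = 12, so MI = 2·√3.
Step 2: By the inverse law of cosines on triangle EMI: cos(∠EMI) = (2² + (2·√3)² − 4²) / (2·2·2·√3) = 0/13.86 = 0, so ∠EMI = 90°.

Therefore, the measure of angle ∠EMI = 90°.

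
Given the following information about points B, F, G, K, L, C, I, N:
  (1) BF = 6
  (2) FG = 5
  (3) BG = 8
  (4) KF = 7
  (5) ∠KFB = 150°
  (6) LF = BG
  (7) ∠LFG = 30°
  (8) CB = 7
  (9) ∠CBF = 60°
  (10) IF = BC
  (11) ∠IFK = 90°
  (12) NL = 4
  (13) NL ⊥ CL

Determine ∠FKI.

From the given relations: IF = BC = 7.
Step 1: By the law of cosines on triangle KFI: KI² = 7² + 7² − 2·7·7·cos(90°) = 98, so KI = 7·√2.
Step 2: By the inverse law of cosines on triangle FKI: cos(∠FKI) = (7² + (7·√2)² − 7²) / (2·7·7·√2) = 98/138.59 = 0.7071, so ∠FKI = 45°.

Therefore, the measure of angle ∠FKI = 45°.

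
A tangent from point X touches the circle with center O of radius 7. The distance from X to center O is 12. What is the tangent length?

The tangent, radius, and line from the external point to the center form a right triangle.
The right angle is where the tangent meets the radius.
By the Pythagorean theorem: tangent² + 7² = 12²
tangent² = 144 - 49 = 95
tangent = sqrt(95)

sqrt(95)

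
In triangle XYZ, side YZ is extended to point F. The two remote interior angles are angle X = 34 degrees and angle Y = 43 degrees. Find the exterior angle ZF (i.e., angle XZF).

By the exterior angle theorem, an exterior angle of a triangle equals the sum of the two remote interior angles.
Exterior angle = angle X + angle Y
Exterior angle = 34 + 43 = 77 degrees

77 degrees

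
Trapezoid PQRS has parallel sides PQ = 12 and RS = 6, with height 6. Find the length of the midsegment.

midsegment = (12 + 6) / 2 = 18 / 2 = 9

9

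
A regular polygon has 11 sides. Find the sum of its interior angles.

The sum of interior angles of an n-sided polygon is (n - 2) * 180.
For n = 11: (11 - 2) * 180 = 9 * 180 = 1620 degrees.

1620 degrees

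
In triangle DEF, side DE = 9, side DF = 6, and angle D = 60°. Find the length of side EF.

Law of cosines: EF^2 = 9^2 + 6^2 - 2(9)(6)cos(60°) = 63, so EF = 3*sqrt(7).

3*sqrt(7)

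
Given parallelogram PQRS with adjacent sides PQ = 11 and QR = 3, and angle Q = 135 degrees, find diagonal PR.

Law of cosines: d^2 = 11^2 + 3^2 - 2(11)(3)cos(135°) = 33*sqrt(2) + 130, so d = sqrt(33*sqrt(2) + 130).

sqrt(33*sqrt(2) + 130)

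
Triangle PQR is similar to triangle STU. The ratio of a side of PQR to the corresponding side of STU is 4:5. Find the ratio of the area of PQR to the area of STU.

Area scales with the square of linear dimensions. If every length is multiplied by 4/5, then the area is multiplied by (4/5)^2 = 16/25.
The area ratio is 16:25.

16:25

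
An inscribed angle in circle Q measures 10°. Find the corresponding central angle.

By the inscribed angle theorem, the central angle is twice the inscribed angle.
Central angle = 2 × 10° = 20°

20°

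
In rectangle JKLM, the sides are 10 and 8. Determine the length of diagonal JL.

d = sqrt(10^2 + 8^2) = sqrt(164) = 2*sqrt(41)

2*sqrt(41)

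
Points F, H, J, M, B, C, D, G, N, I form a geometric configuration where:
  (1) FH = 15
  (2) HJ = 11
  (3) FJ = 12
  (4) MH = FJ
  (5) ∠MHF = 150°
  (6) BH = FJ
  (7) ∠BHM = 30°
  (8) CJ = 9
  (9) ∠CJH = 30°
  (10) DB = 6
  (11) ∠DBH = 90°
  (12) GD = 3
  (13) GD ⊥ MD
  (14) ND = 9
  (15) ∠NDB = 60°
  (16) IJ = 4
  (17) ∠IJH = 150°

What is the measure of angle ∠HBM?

From the given relations: BH = FJ = 12; MH = FJ = 12.
Step 1: By the law of cosines on triangle BHM: BM² = 12² + 12² − 2·12·12·cos(30°) = 38.58, so BM ≈ 6.21.
Step 2: By the inverse law of cosines on triangle HBM: cos(∠HBM) = (12² + 6.21² − 12²) / (2·12·6.21) = 38.58/149.08 = 0.2588, so ∠HBM = 75°.

Therefore, the measure of angle ∠HBM = 75°.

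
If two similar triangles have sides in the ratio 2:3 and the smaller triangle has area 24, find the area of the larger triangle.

Area ratio = (2/3)^2 = 4/9. Area of the larger triangle = 24 * 9/4 = 54.

54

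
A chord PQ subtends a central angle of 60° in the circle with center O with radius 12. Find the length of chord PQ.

Chord length = 2r sin(θ/2)
= 2 × 12 × sin(60°/2)
= 2 × 12 × sin(30°)
= 12

12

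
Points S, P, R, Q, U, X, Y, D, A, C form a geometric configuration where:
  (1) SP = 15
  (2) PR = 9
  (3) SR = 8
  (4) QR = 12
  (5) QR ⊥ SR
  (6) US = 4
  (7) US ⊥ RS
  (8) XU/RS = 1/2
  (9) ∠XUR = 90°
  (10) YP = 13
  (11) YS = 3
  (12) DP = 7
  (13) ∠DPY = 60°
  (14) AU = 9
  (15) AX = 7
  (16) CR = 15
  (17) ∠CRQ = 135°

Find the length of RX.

From the given relations: XU = 1/2·RS = 1/2·8 = 4.
Step 1: By the law of cosines on triangle USR: UR² = 4² + 8² − 2·4·8·cos(90°) = 80, so UR = 4·√5.
Step 2: By the law of cosines on triangle RUX: RX² = (4·√5)² + 4² − 2·4·√5·4·cos(90°) = 96, so RX = 4·√6.

Therefore, the length of RX = 4·√6.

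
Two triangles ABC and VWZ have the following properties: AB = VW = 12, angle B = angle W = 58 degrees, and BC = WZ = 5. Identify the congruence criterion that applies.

Consider the given information: AB = VW = 12, angle B = angle W = 58 degrees, and BC = WZ = 5
This is not SSS or AAS: SSS requires all three pairs of sides, but we don't have that. AAS requires two angles and a non-included side.
The correct criterion is SAS. Two pairs of corresponding sides and the included angle are equal (Side-Angle-Side).

SAS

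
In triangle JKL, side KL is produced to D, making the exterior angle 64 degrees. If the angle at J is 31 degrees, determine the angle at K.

The exterior angle theorem states that an exterior angle equals the sum of the two non-adjacent interior angles.
So 64 = 31 + angle K, which gives angle K = 64 - 31 = 33 degrees.

33 degrees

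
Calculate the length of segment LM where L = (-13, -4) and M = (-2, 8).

d = sqrt((-2 - -13)^2 + (8 - -4)^2)
d = sqrt(11^2 + 12^2)
d = sqrt(121 + 144)
d = sqrt(265)

sqrt(265)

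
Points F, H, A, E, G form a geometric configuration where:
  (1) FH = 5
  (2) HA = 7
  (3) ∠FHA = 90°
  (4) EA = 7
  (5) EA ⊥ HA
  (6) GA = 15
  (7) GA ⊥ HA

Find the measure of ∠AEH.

Step 1: By the law of cosines on triangle EAH: EH² = 7² + 7² − 2·7·7·cos(90°) = 98, so EH = 7·√2.
Step 2: By the inverse law of cosines on triangle AEH: cos(∠AEH) = (7² + (7·√2)² − 7²) / (2·7·7·√2) = 98/138.59 = 0.7071, so ∠AEH = 45°.

Therefore, the measure of angle ∠AEH = 45°.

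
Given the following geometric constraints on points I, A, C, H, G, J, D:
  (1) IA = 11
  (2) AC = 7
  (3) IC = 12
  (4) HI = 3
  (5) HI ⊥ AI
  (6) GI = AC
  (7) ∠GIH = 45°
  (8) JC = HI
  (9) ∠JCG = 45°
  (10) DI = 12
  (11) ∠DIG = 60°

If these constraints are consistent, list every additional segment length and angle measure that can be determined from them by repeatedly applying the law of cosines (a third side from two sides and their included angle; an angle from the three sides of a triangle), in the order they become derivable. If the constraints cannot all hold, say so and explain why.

The constraints are consistent. Derivable facts, in order:
After 1 step:
- AH = √130
- GD = √109
- HG ≈ 5.32
- ∠ACI = 64.62°
- ∠AIC = 35.1°
- ∠CAI = 80.28°
After 2 steps:
- ∠AHI = 74.74°
- ∠DGI = 84.5°
- ∠GDI = 35.5°
- ∠GHI = 111.5°
- ∠HAI = 15.26°
- ∠HGI = 23.5°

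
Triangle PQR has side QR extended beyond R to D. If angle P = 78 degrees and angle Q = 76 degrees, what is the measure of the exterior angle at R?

By the exterior angle theorem, an exterior angle of a triangle equals the sum of the two remote interior angles.
Exterior angle = angle P + angle Q
Exterior angle = 78 + 76 = 154 degrees

154 degrees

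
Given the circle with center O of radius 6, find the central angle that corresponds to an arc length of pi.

θ = 360 × pi / (2π × 6) = 30° (rearranging arc length formula).

30°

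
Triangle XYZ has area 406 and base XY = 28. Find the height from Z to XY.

height = 2 * 406 / 28 = 29

29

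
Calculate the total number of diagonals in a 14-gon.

Each of the 14 vertices connects to 11 non-adjacent vertices via diagonals.
Total connections = 14 × 11 = 154, but each diagonal is counted twice.
Number of diagonals = 154 / 2 = 77.

77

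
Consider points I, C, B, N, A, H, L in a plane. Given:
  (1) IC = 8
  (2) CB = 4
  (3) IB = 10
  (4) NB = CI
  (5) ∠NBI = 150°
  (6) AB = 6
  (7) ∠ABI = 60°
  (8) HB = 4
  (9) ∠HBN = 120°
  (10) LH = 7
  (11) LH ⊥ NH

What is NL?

From the given relations: NB = CI = 8.
Step 1: By the law of cosines on triangle NBH: NH² = 8² + 4² − 2·8·4·cos(120°) = 112, so NH = 4·√7.
Step 2: By the law of cosines on triangle NHL: NL² = (4·√7)² + 7² − 2·4·√7·7·cos(90°) = 161, so NL = √161.

Therefore, the length of NL = √161.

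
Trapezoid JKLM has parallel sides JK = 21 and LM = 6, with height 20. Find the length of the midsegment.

The midsegment (median) of a trapezoid connects the midpoints of the non-parallel sides.
Its length is the average of the two bases: (21 + 6) / 2 = 27/2.

27/2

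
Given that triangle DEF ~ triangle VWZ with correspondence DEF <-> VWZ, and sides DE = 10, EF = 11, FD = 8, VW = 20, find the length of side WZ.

Similar triangles have proportional sides. Setting up the proportion:
VW / DE = WZ / EF
20 / 10 = WZ / 11
WZ = 11 * 20 / 10 = 22.

22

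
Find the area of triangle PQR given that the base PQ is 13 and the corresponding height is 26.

Area = (1/2) * base * height
Area = (1/2) * 13 * 26
Area = 169

169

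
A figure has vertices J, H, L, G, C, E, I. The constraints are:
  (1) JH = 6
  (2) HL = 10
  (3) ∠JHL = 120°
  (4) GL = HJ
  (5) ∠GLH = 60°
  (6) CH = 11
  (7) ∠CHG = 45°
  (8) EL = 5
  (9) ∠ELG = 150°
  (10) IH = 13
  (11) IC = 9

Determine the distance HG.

From the given relations: GL = HJ = 6.
Step 1: By the law of cosines on triangle HLG: HG² = 10² + 6² − 2·10·6·cos(60°) = 76, so HG = 2·√19.

Therefore, the length of HG = 2·√19.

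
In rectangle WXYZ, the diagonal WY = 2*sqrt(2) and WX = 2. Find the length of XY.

b = sqrt(d^2 - a^2) = sqrt(8 - 4) = sqrt(4) = 2

2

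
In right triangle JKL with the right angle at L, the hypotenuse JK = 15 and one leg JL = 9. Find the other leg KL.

Rearranging the Pythagorean theorem to solve for the unknown leg:
leg^2 = hypotenuse^2 - known_leg^2 = 225 - 81 = 144
leg = sqrt(144) = 12.

12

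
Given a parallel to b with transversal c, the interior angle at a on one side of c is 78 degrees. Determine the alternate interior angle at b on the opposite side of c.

Alternate interior angles lie on opposite sides of the transversal, between the parallel lines.
By the alternate interior angle theorem, they are equal: 78 degrees.

78 degrees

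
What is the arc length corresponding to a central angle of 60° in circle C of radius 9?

The full circumference is 2πr = 2π(9) = 18*pi.
The arc spans 60° out of 360°, which is a fraction of 1/6.
Arc length = 18*pi × 1/6 = 3*pi.

3*pi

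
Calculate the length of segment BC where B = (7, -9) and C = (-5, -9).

The horizontal distance is |-5 - 7| = 12 and the vertical distance is |-9 - -9| = 0.
By the Pythagorean theorem, d = sqrt(12^2 + 0^2) = sqrt(144) = 12.

12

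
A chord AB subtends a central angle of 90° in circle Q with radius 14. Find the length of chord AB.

Chord = 2(14) sin(45°) = 14*sqrt(2)

14*sqrt(2)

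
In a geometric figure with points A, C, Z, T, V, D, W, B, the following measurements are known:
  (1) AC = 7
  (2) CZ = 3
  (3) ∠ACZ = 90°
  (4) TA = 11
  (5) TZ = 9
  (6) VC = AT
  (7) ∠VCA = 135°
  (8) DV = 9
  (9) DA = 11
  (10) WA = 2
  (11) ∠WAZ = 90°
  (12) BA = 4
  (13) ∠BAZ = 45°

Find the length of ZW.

Step 1: By the law of cosines on triangle ZCA: ZA² = 3² + 7² − 2·3·7·cos(90°) = 58, so ZA = √58.
Step 2: By the law of cosines on triangle ZAW: ZW² = √58² + 2² − 2·√58·2·cos(90°) = 62, so ZW = √62.

Therefore, the length of ZW = √62.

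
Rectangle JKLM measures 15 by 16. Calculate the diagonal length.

d = sqrt(15^2 + 16^2) = sqrt(481)

sqrt(481)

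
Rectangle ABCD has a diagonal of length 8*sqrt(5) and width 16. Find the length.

b = sqrt(d^2 - a^2) = sqrt(320 - 256) = sqrt(64) = 8

8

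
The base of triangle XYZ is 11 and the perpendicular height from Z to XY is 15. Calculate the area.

A triangle's area is half the area of a rectangle with the same base and height.
Area = (1/2) * 11 * 15 = 165/2.

165/2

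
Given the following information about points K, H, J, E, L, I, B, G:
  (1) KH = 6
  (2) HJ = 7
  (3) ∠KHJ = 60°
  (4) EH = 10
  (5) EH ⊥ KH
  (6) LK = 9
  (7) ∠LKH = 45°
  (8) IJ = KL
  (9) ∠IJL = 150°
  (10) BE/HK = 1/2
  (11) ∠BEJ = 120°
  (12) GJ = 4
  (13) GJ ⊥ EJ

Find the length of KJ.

Step 1: By the law of cosines on triangle KHJ: KJ² = 6² + 7² − 2·6·7·cos(60°) = 43, so KJ = √43.

Therefore, the length of KJ = √43.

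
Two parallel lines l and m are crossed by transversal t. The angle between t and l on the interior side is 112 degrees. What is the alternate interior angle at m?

Alternate interior angles are equal: 112 degrees.

112 degrees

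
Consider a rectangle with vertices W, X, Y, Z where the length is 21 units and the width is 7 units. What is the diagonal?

d = sqrt(21^2 + 7^2) = sqrt(490) = 7*sqrt(10)

7*sqrt(10)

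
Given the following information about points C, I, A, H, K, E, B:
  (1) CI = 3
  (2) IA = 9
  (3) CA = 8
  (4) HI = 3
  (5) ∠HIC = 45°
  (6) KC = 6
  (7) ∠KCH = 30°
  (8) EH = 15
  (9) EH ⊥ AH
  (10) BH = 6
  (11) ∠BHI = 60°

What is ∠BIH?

Step 1: By the law of cosines on triangle IHB: IB² = 3² + 6² − 2·3·6·cos(60°) = 27, so IB = 3·√3.
Step 2: By the inverse law of cosines on triangle BIH: cos(∠BIH) = ((3·√3)² + 3² − 6²) / (2·3·√3·3) = 0/31.18 = 0, so ∠BIH = 90°.

Therefore, the measure of angle ∠BIH = 90°.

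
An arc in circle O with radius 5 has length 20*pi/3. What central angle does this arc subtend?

The full circumference is 2πr = 10*pi.
The arc is 20*pi/3 / 10*pi = 2/3 of the full circle.
So the central angle = 2/3 × 360° = 240°.

240°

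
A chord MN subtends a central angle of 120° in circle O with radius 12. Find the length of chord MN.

Chord = 2(12) sin(60°) = 12*sqrt(3)

12*sqrt(3)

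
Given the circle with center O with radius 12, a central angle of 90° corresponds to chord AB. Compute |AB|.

Drop a perpendicular from the center to the chord, bisecting both the chord and the central angle.
Each half-chord = r sin(θ/2) = 12 sin(45°).
The full chord = 2 × 12 × sin(45°) = 12*sqrt(2).

12*sqrt(2)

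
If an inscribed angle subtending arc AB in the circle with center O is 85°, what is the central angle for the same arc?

By the inscribed angle theorem, the central angle is twice the inscribed angle.
Central angle = 2 × 85° = 170°

170°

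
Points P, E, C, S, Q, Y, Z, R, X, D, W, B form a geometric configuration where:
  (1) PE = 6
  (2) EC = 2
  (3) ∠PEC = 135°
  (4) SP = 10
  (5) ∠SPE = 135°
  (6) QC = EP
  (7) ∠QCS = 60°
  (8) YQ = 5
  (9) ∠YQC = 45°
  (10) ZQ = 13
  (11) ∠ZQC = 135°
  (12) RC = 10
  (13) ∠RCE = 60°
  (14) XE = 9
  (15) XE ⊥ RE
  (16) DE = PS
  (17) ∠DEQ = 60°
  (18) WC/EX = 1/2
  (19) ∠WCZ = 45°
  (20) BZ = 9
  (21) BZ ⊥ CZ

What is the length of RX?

Step 1: By the law of cosines on triangle ECR: ER² = 2² + 10² − 2·2·10·cos(60°) = 84, so ER = 2·√21.
Step 2: By the law of cosines on triangle REX: RX² = (2·√21)² + 9² − 2·2·√21·9·cos(90°) = 165, so RX = √165.

Therefore, the length of RX = √165.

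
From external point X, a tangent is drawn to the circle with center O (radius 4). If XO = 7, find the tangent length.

Let T be the point of tangency. Then OT ⊥ XT (radius ⊥ tangent).
In right triangle OTX: OX² = OT² + XT²
7² = 4² + XT²
XT² = 33, XT = sqrt(33)

sqrt(33)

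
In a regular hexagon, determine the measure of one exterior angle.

Each exterior angle of a regular n-gon is 360 / n.
For n = 6: 360 / 6 = 60 degrees.

60 degrees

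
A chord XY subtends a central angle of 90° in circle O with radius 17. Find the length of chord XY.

Chord length = 2r sin(θ/2)
= 2 × 17 × sin(90°/2)
= 2 × 17 × sin(45°)
= 17*sqrt(2)

17*sqrt(2)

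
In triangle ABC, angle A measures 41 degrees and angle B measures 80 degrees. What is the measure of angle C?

By the triangle angle sum property, the three interior angles of any triangle add up to 180°.
We know angle A = 41° and angle B = 80°, so their sum is 121°.
Therefore angle C = 180° - 121° = 59°.

59 degrees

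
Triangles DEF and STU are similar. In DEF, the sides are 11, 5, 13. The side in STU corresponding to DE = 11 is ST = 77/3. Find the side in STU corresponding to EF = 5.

Since the triangles are similar, the ratio of corresponding sides is constant.
Scale factor k = ST / DE = 77/3 / 11 = 7/3
TU = k * EF = 7/3 * 5 = 35/3

35/3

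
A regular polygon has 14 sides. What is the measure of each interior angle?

Each interior angle of a regular n-gon is (n - 2) * 180 / n.
For n = 14: (14 - 2) * 180 / 14 = 2160/14 = 1080/7 degrees.

1080/7 degrees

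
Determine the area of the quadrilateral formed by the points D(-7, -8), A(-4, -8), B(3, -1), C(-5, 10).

Using the Shoelace formula for a quadrilateral (vertices in order):
Area = (1/2)|sum of (x_i * y_(i+1) - x_(i+1) * y_i)|
Terms: (-7*-8 - -4*-8) = 24, (-4*-1 - 3*-8) = 28, (3*10 - -5*-1) = 25, (-5*-8 - -7*10) = 110
Sum = 187
Area = (1/2)(187) = 187/2

187/2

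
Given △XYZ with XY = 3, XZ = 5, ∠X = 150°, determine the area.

When two sides and the included angle are known, the area formula is (1/2)ab sin(C).
The height from one side to the opposite vertex is 5 sin(150°) = 5/2.
Area = (1/2) * 3 * 5/2 = 15/4.

15/4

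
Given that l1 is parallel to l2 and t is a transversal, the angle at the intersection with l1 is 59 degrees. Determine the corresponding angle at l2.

Corresponding angles formed by parallel lines and a transversal are equal.
The given angle is 59 degrees.
The corresponding angle = 59 degrees.

59 degrees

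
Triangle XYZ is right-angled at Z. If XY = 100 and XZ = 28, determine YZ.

YZ = sqrt(100^2 - 28^2) = sqrt(9216) = 96

96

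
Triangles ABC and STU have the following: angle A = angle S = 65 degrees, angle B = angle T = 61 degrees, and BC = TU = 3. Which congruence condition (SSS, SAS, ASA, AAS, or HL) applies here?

The given information provides:
angle A = angle S = 65 degrees, angle B = angle T = 61 degrees, and BC = TU = 3
This matches the AAS congruence theorem.
Two pairs of corresponding angles and a non-included side are equal (Angle-Angle-Side).

AAS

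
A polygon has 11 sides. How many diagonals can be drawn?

The number of diagonals in an n-gon is n(n - 3)/2.
For n = 11: 11(11 - 3)/2 = 11 × 8 / 2 = 44.

44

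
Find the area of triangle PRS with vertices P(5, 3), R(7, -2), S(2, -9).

The Shoelace formula computes the area from vertex coordinates by summing cross products.
For vertices (5,3), (7,-2), (2,-9):
Signed sum = 5*-2 - 7*3 + 7*-9 - 2*-2 + 2*3 - 5*-9
= -31 + -59 + 51 = -39
Area = (1/2)|-39| = 39/2.

39/2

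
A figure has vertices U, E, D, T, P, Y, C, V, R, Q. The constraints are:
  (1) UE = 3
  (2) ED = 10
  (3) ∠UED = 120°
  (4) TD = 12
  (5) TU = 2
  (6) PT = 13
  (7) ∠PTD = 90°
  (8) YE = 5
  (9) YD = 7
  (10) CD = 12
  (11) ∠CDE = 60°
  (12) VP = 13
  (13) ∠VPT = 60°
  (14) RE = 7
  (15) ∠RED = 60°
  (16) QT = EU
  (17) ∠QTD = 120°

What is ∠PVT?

Step 1: By the law of cosines on triangle VPT: VT² = 13² + 13² − 2·13·13·cos(60°) = 169, so VT = 13.
Step 2: By the inverse law of cosines on triangle PVT: cos(∠PVT) = (13² + 13² − 13²) / (2·13·13) = 169/338 = 0.5, so ∠PVT = 60°.

Therefore, the measure of angle ∠PVT = 60°.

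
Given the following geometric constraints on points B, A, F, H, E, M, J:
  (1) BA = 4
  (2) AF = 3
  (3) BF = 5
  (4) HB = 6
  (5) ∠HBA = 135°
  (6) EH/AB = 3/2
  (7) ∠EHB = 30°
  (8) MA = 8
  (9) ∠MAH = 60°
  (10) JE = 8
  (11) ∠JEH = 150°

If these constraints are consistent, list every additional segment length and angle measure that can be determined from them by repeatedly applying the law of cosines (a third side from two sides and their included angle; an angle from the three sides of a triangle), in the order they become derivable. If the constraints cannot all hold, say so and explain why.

The constraints are consistent. Derivable facts, in order:
After 1 step:
- AH ≈ 9.27
- BE ≈ 3.11
- HJ ≈ 13.53
- ∠ABF = 36.87°
- ∠AFB = 53.13°
- ∠BAF = 90°
After 2 steps:
- HM ≈ 8.71
- ∠AHB = 17.76°
- ∠BAH = 27.24°
- ∠BEH = 75°
- ∠EBH = 75°
- ∠EHJ = 17.19°
- ∠EJH = 12.81°
After 3 steps:
- ∠AHM = 52.74°
- ∠AMH = 67.26°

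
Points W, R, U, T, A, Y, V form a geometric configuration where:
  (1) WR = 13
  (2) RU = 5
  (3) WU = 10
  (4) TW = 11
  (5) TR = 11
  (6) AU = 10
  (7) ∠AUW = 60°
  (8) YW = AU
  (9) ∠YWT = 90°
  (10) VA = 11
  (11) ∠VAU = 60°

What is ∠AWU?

Step 1: By the law of cosines on triangle WUA: WA² = 10² + 10² − 2·10·10·cos(60°) = 100, so WA = 10.
Step 2: By the inverse law of cosines on triangle AWU: cos(∠AWU) = (10² + 10² − 10²) / (2·10·10) = 100/200 = 0.5, so ∠AWU = 60°.

Therefore, the measure of angle ∠AWU = 60°.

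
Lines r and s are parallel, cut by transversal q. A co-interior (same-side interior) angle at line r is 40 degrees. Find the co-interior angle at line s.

Co-interior (same-side interior) angles are between the parallel lines on the same side of the transversal.
Unlike corresponding or alternate interior angles, they are supplementary rather than equal.
So the angle = 180 - 40 = 140 degrees.

140 degrees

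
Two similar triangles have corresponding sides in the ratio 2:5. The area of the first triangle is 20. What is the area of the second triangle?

The ratio of areas of similar triangles = (side ratio)^2.
Side ratio = 2:5, so area ratio = 4:25.
Area of the second triangle / Area of the first triangle = 25/4
Area of the second triangle = 20 * 25/4 = 125

125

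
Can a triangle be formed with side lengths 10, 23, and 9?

Check the triangle inequality: 10 + 9 = 19 ≤ 23.
Since the sum of two sides does not exceed the third, no triangle can be formed.

No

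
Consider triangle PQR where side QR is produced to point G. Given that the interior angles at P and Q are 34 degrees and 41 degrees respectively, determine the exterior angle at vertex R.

Exterior angle = 34 + 41 = 75 degrees (exterior angle theorem).

75 degrees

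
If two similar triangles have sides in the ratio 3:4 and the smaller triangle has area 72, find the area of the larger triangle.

Area ratio = (3/4)^2 = 9/16. Area of the larger triangle = 72 * 16/9 = 128.

128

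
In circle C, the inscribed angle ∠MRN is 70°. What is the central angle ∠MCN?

The inscribed angle theorem states that a central angle is always twice any inscribed angle that subtends the same arc.
Since the inscribed angle is 70°, the central angle = 2 × 70° = 140°.

140°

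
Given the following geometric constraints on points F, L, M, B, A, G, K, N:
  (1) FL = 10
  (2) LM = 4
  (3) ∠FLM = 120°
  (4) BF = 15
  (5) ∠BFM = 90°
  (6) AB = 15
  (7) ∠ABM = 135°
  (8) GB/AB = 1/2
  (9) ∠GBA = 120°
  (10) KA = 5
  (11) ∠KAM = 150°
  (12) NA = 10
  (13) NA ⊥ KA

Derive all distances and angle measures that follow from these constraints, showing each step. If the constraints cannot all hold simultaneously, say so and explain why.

The constraints are consistent.

From the given relations:
  GB = 1/2·AB = 1/2·15 ≈ 7.5

Step 1: From FL = 10, LM = 4, and ∠FLM = 120°, by the law of cosines:
  FM² = FL² + LM² - 2·FL·LM·cos(120°) = 100 + 16 + 40 = 156
  FM = 2·√39

Step 2: From AB = 15, BG = 7.5, and ∠ABG = 120°, by the law of cosines:
  AG² = AB² + BG² - 2·AB·BG·cos(120°) = 225 + 56.25 + 112.5 = 393.7
  AG ≈ 19.84

Step 3: From KA = 5, AN = 10, and ∠KAN = 90°, by the law of cosines:
  KN² = KA² + AN² - 2·KA·AN·cos(90°) = 25 + 100 - 0 = 125
  KN = 5·√5

Step 4: From MF = 2·√39, FB = 15, and ∠MFB = 90°, by the law of cosines:
  MB² = MF² + FB² - 2·MF·FB·cos(90°) = 156 + 225 - 0 = 381
  MB ≈ 19.52

Step 5: From FL = 10, FM = 2·√39, LM = 4, by the inverse law of cosines:
  cos(∠LFM) = (FL² + FM² - LM²) / (2·FL·FM)
  ∠LFM = 16.1°

Step 6: From MF = 2·√39, ML = 4, FL = 10, by the inverse law of cosines:
  cos(∠FML) = (MF² + ML² - FL²) / (2·MF·ML)
  ∠FML = 43.9°

Step 7: From AB = 15, AG = 19.84, BG = 7.5, by the inverse law of cosines:
  cos(∠BAG) = (AB² + AG² - BG²) / (2·AB·AG)
  ∠BAG = 19.11°

Step 8: From GA = 19.84, GB = 7.5, AB = 15, by the inverse law of cosines:
  cos(∠AGB) = (GA² + GB² - AB²) / (2·GA·GB)
  ∠AGB = 40.89°

Step 9: From KA = 5, KN = 5·√5, AN = 10, by the inverse law of cosines:
  cos(∠AKN) = (KA² + KN² - AN²) / (2·KA·KN)
  ∠AKN = 63.43°

Step 10: From NA = 10, NK = 5·√5, AK = 5, by the inverse law of cosines:
  cos(∠ANK) = (NA² + NK² - AK²) / (2·NA·NK)
  ∠ANK = 26.57°

Step 11: From MB = 19.52, BA = 15, and ∠MBA = 135°, by the law of cosines:
  MA² = MB² + BA² - 2·MB·BA·cos(135°) = 381 + 225 + 414.1 = 1020
  MA ≈ 31.94

Step 12: From MB = 19.52, MF = 2·√39, BF = 15, by the inverse law of cosines:
  cos(∠BMF) = (MB² + MF² - BF²) / (2·MB·MF)
  ∠BMF = 50.22°

Step 13: From BF = 15, BM = 19.52, FM = 2·√39, by the inverse law of cosines:
  cos(∠FBM) = (BF² + BM² - FM²) / (2·BF·BM)
  ∠FBM = 39.78°

Step 14: From MA = 31.94, AK = 5, and ∠MAK = 150°, by the law of cosines:
  MK² = MA² + AK² - 2·MA·AK·cos(150°) = 1020 + 25 + 276.6 = 1322
  MK ≈ 36.35

Step 15: From MA = 31.94, MB = 19.52, AB = 15, by the inverse law of cosines:
  cos(∠AMB) = (MA² + MB² - AB²) / (2·MA·MB)
  ∠AMB = 19.4°

Step 16: From AB = 15, AM = 31.94, BM = 19.52, by the inverse law of cosines:
  cos(∠BAM) = (AB² + AM² - BM²) / (2·AB·AM)
  ∠BAM = 25.6°

Step 17: From MA = 31.94, MK = 36.35, AK = 5, by the inverse law of cosines:
  cos(∠AMK) = (MA² + MK² - AK²) / (2·MA·MK)
  ∠AMK = 3.94°

Step 18: From KA = 5, KM = 36.35, AM = 31.94, by the inverse law of cosines:
  cos(∠AKM) = (KA² + KM² - AM²) / (2·KA·KM)
  ∠AKM = 26.06°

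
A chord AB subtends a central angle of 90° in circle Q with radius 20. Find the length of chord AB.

Chord = 2(20) sin(45°) = 20*sqrt(2)

20*sqrt(2)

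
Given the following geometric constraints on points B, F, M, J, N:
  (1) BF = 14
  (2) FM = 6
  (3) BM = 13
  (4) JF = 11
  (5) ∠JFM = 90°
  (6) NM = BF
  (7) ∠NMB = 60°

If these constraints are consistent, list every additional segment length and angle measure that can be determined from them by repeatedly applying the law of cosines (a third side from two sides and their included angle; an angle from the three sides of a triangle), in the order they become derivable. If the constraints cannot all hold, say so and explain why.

The constraints are consistent. Derivable facts, in order:
After 1 step:
- BN = √183
- MJ = √157
- ∠BFM = 67.98°
- ∠BMF = 86.69°
- ∠FBM = 25.33°
After 2 steps:
- ∠BNM = 56.33°
- ∠FJM = 28.61°
- ∠FMJ = 61.39°
- ∠MBN = 63.67°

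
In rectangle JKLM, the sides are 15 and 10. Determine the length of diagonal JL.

Using the Pythagorean theorem:
d² = 15² + 10² = 225 + 100 = 325
d = sqrt(325) = 5*sqrt(13)

5*sqrt(13)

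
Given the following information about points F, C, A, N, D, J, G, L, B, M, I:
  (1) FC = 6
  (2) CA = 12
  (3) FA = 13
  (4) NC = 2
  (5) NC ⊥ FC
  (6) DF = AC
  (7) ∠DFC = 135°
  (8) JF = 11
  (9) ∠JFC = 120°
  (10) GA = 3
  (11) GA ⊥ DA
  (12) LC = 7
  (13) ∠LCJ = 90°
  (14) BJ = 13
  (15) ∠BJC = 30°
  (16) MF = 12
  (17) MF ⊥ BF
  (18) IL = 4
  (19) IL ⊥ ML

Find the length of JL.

Step 1: By the law of cosines on triangle JFC: JC² = 11² + 6² − 2·11·6·cos(120°) = 223, so JC ≈ 14.93.
Step 2: By the law of cosines on triangle JCL: JL² = 14.93² + 7² − 2·14.93·7·cos(90°) = 272, so JL = 4·√17.

Therefore, the length of JL = 4·√17.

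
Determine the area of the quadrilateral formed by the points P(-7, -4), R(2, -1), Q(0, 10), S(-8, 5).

Shoelace: sum of cross terms = 182, Area = (1/2)|182| = 91

91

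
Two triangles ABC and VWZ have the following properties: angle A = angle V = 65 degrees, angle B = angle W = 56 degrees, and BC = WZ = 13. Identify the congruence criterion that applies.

Consider the given information: angle A = angle V = 65 degrees, angle B = angle W = 56 degrees, and BC = WZ = 13
This is not ASA or HL: ASA requires two angles and the side between them. HL only applies to right triangles with matching hypotenuse and leg.
The correct criterion is AAS. Two pairs of corresponding angles and a non-included side are equal (Angle-Angle-Side).

AAS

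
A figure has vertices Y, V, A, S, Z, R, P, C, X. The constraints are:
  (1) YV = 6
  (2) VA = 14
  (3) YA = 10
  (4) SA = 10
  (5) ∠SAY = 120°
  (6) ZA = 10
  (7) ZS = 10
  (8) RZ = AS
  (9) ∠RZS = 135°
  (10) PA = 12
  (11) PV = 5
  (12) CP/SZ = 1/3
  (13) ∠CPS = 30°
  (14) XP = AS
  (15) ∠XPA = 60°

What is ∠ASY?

Step 1: By the law of cosines on triangle SAY: SY² = 10² + 10² − 2·10·10·cos(120°) = 300, so SY = 10·√3.
Step 2: By the inverse law of cosines on triangle ASY: cos(∠ASY) = (10² + (10·√3)² − 10²) / (2·10·10·√3) = 300/346.41 = 0.866, so ∠ASY = 30°.

Therefore, the measure of angle ∠ASY = 30°.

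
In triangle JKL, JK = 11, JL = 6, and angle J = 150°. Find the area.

Area = (1/2) * JK * JL * sin(J)
Area = (1/2) * 11 * 6 * sin(150°)
Area = (1/2) * 11 * 6 * 1/2
Area = 33/2

33/2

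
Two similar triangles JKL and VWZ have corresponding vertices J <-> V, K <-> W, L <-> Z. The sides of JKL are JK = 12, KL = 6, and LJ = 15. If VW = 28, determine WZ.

k = 28/12 = 7/3. WZ = 7/3 * 6 = 14.

14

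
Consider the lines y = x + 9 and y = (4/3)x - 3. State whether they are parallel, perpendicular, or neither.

Slope of line 1: m1 = 1
Slope of line 2: m2 = 4/3
m1 != m2 and m1*m2 = 4/3 != -1. Neither.

Neither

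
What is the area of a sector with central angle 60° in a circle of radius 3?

Sector area = π(3²)(1/6) = 3*pi/2

3*pi/2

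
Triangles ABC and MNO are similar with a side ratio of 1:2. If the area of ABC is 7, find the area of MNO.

For similar figures, the area ratio equals the square of the side ratio.
Side ratio (ABC to MNO) = 1:2, so area ratio = 1^2:2^2 = 1:4.
If the area of ABC is 7, then the area of MNO = 7 * (4/1) = 28.

28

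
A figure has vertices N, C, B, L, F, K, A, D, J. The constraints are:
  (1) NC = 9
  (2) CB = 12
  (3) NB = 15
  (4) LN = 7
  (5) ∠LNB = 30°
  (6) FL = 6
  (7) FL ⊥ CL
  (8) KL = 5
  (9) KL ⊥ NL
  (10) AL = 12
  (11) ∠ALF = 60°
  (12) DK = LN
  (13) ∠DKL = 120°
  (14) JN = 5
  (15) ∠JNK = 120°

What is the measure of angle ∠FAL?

Step 1: By the law of cosines on triangle ALF: AF² = 12² + 6² − 2·12·6·cos(60°) = 108, so AF = 6·√3.
Step 2: By the inverse law of cosines on triangle FAL: cos(∠FAL) = ((6·√3)² + 12² − 6²) / (2·6·√3·12) = 216/249.42 = 0.866, so ∠FAL = 30°.

Therefore, the measure of angle ∠FAL = 30°.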